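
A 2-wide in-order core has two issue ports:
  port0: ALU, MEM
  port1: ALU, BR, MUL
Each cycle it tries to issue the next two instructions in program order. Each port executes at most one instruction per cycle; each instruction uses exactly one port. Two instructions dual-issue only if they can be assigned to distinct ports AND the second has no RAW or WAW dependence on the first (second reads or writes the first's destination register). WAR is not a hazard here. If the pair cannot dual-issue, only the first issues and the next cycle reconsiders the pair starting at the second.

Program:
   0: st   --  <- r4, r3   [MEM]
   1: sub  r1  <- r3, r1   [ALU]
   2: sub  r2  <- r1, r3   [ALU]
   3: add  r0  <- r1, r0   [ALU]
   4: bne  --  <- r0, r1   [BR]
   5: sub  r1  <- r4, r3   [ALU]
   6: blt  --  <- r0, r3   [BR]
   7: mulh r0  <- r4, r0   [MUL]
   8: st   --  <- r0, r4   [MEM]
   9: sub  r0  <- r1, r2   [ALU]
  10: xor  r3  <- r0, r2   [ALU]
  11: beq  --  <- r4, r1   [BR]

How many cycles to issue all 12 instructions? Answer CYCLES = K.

CYCLES = 7

[0] i0/i1  st+sub  -- 2-wide
[1] i2/i3  sub+add  -- 2-wide
[2] i4/i5  bne+sub  -- 2-wide
[3] i6  blt  -- no-port BR/MUL
[4] i7  mulh  -- RAW r0
[5] i8/i9  st+sub  -- 2-wide
[6] i10/i11  xor+beq  -- 2-wide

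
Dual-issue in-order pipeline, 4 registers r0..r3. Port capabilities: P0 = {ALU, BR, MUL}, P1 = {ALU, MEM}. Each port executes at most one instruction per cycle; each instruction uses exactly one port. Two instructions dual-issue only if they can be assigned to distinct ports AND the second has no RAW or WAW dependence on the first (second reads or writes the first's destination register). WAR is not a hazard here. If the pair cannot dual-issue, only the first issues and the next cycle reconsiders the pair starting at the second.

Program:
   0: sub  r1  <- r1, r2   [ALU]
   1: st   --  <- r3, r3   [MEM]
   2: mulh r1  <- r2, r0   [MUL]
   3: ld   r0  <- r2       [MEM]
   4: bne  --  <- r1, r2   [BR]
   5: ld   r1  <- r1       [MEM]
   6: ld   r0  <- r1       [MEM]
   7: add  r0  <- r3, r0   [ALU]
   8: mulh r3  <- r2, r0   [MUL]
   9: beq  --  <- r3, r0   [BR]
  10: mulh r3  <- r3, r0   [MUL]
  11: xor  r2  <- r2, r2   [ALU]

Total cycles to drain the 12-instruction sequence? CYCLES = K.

CYCLES = 8

0. sub+st @i0+i1  | pair
1. mulh+ld @i2+i3  | pair
2. bne+ld @i4+i5  | pair
3. ld @i6  | RAW+WAW r0
4. add @i7  | RAW r0
5. mulh @i8  | no-port MUL/BR
6. beq @i9  | no-port BR/MUL
7. mulh+xor @i10+i11  | pair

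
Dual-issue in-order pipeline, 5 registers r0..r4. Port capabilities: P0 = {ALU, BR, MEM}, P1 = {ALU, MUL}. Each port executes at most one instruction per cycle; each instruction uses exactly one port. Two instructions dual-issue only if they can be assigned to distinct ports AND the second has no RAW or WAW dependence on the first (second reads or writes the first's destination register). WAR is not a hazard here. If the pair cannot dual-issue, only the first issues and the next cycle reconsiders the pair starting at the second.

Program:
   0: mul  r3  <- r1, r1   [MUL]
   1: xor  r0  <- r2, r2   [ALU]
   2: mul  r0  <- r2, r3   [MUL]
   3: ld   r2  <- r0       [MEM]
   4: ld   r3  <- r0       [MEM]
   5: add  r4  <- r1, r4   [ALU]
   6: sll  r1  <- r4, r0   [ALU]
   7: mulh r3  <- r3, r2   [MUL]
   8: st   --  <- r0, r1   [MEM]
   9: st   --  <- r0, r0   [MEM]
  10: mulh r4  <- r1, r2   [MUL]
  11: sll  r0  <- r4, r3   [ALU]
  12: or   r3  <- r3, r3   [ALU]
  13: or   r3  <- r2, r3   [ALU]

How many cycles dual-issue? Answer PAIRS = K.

PAIRS = 5

t=0 i0,i1:mul.MUL+xor.ALU ; 2-wide
t=1 i2:mul.MUL ; RAW r0
t=2 i3:ld.MEM ; no-port MEM/MEM
t=3 i4,i5:ld.MEM+add.ALU ; 2-wide
t=4 i6,i7:sll.ALU+mulh.MUL ; 2-wide
t=5 i8:st.MEM ; no-port MEM/MEM
t=6 i9,i10:st.MEM+mulh.MUL ; 2-wide
t=7 i11,i12:sll.ALU+or.ALU ; 2-wide
t=8 i13:or.ALU ; tail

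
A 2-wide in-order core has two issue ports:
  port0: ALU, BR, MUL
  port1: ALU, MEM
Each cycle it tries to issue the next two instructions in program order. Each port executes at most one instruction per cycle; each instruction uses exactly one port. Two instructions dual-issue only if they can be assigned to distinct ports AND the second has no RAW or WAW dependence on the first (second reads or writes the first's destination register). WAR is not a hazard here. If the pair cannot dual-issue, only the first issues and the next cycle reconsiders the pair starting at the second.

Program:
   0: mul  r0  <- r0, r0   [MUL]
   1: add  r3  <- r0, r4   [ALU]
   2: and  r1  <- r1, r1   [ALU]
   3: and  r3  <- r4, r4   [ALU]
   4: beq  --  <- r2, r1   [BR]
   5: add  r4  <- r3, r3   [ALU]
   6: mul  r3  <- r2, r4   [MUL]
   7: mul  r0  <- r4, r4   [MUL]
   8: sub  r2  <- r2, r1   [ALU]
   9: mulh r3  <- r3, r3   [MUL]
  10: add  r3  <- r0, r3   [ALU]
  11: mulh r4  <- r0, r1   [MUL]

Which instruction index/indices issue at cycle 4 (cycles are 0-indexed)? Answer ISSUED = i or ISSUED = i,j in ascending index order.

ISSUED = 6

c0: i0 mul.MUL  RAW r0
c1: i1&i2 add.ALU/and.ALU  2-wide
c2: i3&i4 and.ALU/beq.BR  2-wide
c3: i5 add.ALU  RAW r4
c4: i6 mul.MUL  no-port MUL/MUL
c5: i7&i8 mul.MUL/sub.ALU  2-wide
c6: i9 mulh.MUL  RAW+WAW r3
c7: i10&i11 add.ALU/mulh.MUL  2-wide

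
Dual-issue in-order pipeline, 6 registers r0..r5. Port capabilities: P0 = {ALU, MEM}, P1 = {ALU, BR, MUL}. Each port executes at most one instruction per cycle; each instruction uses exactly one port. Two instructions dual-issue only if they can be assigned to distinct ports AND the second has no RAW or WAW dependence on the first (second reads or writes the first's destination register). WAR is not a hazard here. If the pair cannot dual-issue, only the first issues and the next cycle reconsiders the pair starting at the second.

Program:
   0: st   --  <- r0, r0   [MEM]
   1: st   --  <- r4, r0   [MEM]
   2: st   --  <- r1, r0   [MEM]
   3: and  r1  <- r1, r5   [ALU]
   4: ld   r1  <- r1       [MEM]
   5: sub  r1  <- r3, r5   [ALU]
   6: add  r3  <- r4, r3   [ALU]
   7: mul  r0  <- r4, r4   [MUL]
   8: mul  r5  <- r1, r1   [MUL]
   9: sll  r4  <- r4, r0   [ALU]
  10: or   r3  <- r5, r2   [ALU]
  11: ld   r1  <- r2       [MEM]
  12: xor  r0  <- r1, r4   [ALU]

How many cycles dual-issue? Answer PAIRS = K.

PAIRS = 4

0. st.MEM @i0  | no-port MEM/MEM
1. st.MEM @i1  | no-port MEM/MEM
2. st.MEM/and.ALU @i2/i3  | pair
3. ld.MEM @i4  | WAW r1
4. sub.ALU/add.ALU @i5/i6  | pair
5. mul.MUL @i7  | no-port MUL/MUL
6. mul.MUL/sll.ALU @i8/i9  | pair
7. or.ALU/ld.MEM @i10/i11  | pair
8. xor.ALU @i12  | tail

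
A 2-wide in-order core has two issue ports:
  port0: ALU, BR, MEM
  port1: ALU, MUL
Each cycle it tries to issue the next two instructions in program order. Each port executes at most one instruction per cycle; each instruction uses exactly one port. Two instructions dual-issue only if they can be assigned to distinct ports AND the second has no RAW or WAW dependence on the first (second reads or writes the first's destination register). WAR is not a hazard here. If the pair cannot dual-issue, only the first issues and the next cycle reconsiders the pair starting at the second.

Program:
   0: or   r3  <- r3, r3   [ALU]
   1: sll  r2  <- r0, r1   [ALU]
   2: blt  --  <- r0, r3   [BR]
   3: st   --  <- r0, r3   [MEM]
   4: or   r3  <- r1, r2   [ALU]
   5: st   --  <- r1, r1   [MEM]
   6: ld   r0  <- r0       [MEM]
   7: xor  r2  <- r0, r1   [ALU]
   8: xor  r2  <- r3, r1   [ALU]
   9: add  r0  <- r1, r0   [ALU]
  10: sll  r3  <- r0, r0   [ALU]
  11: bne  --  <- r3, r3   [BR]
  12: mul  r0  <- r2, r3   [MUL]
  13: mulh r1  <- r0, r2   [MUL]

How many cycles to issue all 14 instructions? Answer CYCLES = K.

#0 head=0: or.ALU;sll.ALU i0,i1 pair
#1 head=2: blt.BR i2 no-port BR/MEM
#2 head=3: st.MEM;or.ALU i3,i4 pair
#3 head=5: st.MEM i5 no-port MEM/MEM
#4 head=6: ld.MEM i6 RAW r0
#5 head=7: xor.ALU i7 WAW r2
#6 head=8: xor.ALU;add.ALU i8,i9 pair
#7 head=10: sll.ALU i10 RAW r3
#8 head=11: bne.BR;mul.MUL i11,i12 pair
#9 head=13: mulh.MUL i13 tail

CYCLES = 10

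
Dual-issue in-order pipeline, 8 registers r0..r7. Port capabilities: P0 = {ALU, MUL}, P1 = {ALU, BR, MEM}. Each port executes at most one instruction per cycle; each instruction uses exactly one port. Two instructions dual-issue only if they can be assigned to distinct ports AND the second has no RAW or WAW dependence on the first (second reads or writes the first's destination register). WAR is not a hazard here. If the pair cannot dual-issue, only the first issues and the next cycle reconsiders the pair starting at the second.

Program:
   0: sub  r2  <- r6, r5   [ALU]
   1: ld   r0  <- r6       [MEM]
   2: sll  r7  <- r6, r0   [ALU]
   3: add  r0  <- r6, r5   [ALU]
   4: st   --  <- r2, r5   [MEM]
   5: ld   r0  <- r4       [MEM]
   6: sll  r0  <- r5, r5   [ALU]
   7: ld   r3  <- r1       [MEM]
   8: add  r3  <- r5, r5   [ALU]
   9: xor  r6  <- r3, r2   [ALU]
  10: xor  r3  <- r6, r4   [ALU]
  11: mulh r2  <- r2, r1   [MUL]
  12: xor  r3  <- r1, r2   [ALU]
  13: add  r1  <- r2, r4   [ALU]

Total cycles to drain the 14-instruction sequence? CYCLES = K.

[0] i0/i1  sub.ALU+ld.MEM  -- dual
[1] i2/i3  sll.ALU+add.ALU  -- dual
[2] i4  st.MEM  -- no-port MEM/MEM
[3] i5  ld.MEM  -- WAW r0
[4] i6/i7  sll.ALU+ld.MEM  -- dual
[5] i8  add.ALU  -- RAW r3
[6] i9  xor.ALU  -- RAW r6
[7] i10/i11  xor.ALU+mulh.MUL  -- dual
[8] i12/i13  xor.ALU+add.ALU  -- dual

CYCLES = 9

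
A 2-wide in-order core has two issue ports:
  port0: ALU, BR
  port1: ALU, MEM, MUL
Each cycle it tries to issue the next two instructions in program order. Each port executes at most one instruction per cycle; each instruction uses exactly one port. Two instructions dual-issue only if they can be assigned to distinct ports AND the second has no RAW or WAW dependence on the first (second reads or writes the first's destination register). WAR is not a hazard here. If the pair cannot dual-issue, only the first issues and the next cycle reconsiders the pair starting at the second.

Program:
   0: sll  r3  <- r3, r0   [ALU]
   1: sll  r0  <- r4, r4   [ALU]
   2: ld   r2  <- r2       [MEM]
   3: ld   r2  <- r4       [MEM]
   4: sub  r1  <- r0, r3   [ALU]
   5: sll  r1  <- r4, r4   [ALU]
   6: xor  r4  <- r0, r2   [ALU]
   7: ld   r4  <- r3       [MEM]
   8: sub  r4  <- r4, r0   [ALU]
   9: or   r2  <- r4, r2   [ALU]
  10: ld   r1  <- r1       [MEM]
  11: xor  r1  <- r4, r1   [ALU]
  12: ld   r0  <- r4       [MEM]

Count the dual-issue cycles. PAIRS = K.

PAIRS = 5

0. sll sll @i0,i1  | pair
1. ld @i2  | no-port MEM/MEM
2. ld sub @i3,i4  | pair
3. sll xor @i5,i6  | pair
4. ld @i7  | RAW+WAW r4
5. sub @i8  | RAW r4
6. or ld @i9,i10  | pair
7. xor ld @i11,i12  | pair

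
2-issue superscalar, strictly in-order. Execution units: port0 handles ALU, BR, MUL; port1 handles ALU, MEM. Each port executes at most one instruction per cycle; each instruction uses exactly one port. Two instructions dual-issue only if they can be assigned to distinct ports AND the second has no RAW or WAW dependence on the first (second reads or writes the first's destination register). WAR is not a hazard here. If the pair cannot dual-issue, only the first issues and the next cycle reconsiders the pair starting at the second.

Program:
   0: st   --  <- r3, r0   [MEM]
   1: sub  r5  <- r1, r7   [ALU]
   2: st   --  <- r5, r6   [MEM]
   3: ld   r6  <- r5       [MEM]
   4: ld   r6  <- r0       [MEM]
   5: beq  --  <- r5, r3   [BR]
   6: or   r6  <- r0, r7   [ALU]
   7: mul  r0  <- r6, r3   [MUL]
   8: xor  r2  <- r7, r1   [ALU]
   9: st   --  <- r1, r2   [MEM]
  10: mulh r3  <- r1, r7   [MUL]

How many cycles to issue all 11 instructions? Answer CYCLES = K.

#0 head=0: st.MEM sub.ALU i0,i1 pair
#1 head=2: st.MEM i2 no-port MEM/MEM
#2 head=3: ld.MEM i3 no-port MEM/MEM
#3 head=4: ld.MEM beq.BR i4,i5 pair
#4 head=6: or.ALU i6 RAW r6
#5 head=7: mul.MUL xor.ALU i7,i8 pair
#6 head=9: st.MEM mulh.MUL i9,i10 pair

CYCLES = 7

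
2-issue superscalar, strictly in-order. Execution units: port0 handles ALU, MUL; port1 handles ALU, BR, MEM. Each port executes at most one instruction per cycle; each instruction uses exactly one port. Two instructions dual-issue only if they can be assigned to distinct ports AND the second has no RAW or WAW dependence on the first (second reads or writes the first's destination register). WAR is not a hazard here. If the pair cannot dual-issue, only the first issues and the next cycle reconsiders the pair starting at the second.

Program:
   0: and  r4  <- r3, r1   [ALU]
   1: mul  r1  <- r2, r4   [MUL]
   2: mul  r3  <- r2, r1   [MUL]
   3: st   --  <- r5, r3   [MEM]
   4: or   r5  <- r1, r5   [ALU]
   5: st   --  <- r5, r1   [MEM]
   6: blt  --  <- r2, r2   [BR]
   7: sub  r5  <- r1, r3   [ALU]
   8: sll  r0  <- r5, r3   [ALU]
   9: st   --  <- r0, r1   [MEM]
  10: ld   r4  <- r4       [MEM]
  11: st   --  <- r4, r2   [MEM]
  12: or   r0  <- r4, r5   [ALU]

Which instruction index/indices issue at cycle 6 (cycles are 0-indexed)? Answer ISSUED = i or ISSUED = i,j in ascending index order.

ISSUED = 8

#0 head=0: and.ALU i0 RAW r4
#1 head=1: mul.MUL i1 no-port MUL/MUL
#2 head=2: mul.MUL i2 RAW r3
#3 head=3: st.MEM;or.ALU i3&i4 2-wide
#4 head=5: st.MEM i5 no-port MEM/BR
#5 head=6: blt.BR;sub.ALU i6&i7 2-wide
#6 head=8: sll.ALU i8 RAW r0
#7 head=9: st.MEM i9 no-port MEM/MEM
#8 head=10: ld.MEM i10 no-port MEM/MEM
#9 head=11: st.MEM;or.ALU i11&i12 2-wide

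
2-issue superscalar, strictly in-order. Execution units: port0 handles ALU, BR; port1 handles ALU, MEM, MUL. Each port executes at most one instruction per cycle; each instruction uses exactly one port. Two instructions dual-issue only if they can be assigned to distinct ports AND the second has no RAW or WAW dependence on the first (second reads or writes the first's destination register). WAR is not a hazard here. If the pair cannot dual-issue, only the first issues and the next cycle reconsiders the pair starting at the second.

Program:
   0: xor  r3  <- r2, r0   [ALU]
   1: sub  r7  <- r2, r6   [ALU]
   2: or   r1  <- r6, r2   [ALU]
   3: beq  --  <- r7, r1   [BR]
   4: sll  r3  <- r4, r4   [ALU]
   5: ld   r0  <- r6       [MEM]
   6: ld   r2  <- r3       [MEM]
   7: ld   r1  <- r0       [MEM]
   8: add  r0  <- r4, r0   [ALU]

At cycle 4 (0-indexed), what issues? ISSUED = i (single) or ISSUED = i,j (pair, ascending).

ISSUED = 6

[0] i0+i1  xor+sub  -- dual
[1] i2  or  -- RAW r1
[2] i3+i4  beq+sll  -- dual
[3] i5  ld  -- no-port MEM/MEM
[4] i6  ld  -- no-port MEM/MEM
[5] i7+i8  ld+add  -- dual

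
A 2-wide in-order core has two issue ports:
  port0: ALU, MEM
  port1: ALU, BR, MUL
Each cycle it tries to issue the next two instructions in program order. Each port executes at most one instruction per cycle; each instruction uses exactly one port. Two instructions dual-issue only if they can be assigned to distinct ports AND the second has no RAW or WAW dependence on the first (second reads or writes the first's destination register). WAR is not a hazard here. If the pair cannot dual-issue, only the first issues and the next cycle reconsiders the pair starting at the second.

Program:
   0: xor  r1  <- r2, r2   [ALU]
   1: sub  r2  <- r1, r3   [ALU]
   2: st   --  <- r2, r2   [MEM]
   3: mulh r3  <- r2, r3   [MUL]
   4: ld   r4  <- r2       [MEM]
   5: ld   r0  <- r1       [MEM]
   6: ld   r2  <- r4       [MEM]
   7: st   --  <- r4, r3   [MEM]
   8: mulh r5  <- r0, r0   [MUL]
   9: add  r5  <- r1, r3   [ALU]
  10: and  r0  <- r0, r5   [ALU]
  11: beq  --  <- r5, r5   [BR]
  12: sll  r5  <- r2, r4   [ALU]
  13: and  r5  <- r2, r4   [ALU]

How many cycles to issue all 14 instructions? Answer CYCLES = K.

CYCLES = 11

t=0 i0:xor ; RAW r1
t=1 i1:sub ; RAW r2
t=2 i2&i3:st;mulh ; pair
t=3 i4:ld ; no-port MEM/MEM
t=4 i5:ld ; no-port MEM/MEM
t=5 i6:ld ; no-port MEM/MEM
t=6 i7&i8:st;mulh ; pair
t=7 i9:add ; RAW r5
t=8 i10&i11:and;beq ; pair
t=9 i12:sll ; WAW r5
t=10 i13:and ; tail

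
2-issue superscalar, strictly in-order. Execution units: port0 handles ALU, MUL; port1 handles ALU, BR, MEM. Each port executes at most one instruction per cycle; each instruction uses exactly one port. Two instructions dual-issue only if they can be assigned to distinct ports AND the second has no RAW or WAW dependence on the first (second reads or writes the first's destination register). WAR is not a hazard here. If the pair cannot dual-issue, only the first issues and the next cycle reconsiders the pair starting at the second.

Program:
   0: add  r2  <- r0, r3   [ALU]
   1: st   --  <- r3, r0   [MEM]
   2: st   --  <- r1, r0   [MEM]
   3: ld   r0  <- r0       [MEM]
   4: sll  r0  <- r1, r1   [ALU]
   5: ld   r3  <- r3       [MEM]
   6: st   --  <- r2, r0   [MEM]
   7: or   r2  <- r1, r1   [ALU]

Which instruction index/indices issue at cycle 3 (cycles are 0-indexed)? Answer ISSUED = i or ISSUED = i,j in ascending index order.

c0: i0/i1 add.ALU;st.MEM  2-wide
c1: i2 st.MEM  no-port MEM/MEM
c2: i3 ld.MEM  WAW r0
c3: i4/i5 sll.ALU;ld.MEM  2-wide
c4: i6/i7 st.MEM;or.ALU  2-wide

ISSUED = 4,5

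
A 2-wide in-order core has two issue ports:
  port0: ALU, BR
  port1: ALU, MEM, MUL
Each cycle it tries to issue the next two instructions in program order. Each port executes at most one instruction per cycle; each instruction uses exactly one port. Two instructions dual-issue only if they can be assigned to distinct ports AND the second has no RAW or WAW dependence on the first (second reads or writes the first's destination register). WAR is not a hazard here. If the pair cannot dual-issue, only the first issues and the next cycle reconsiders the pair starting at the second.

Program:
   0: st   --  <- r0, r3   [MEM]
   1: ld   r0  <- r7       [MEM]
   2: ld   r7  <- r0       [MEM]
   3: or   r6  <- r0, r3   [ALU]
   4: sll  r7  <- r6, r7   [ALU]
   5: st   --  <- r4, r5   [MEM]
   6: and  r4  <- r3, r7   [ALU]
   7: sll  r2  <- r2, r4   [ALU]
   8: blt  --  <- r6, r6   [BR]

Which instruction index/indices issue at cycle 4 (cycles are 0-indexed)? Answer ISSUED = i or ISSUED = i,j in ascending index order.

ISSUED = 6

  cy0 -> i0 (st) no-port MEM/MEM
  cy1 -> i1 (ld) no-port MEM/MEM
  cy2 -> i2+i3 (ld+or) dual
  cy3 -> i4+i5 (sll+st) dual
  cy4 -> i6 (and) RAW r4
  cy5 -> i7+i8 (sll+blt) dual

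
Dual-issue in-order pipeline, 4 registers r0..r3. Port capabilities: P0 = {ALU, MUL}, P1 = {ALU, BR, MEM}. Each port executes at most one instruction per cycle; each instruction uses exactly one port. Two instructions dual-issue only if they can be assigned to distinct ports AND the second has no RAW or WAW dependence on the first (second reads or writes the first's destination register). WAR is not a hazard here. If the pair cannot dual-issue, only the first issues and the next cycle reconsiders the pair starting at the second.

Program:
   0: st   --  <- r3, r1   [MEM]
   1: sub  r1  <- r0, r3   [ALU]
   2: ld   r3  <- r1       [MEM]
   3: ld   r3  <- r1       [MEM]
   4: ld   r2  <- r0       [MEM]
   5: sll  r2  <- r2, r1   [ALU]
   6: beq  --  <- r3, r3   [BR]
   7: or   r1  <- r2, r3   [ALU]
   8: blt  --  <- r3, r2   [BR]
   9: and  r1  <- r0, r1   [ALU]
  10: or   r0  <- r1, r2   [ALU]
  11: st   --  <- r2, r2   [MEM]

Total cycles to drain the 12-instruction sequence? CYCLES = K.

  cy0 -> i0,i1 (st.MEM sub.ALU) 2-wide
  cy1 -> i2 (ld.MEM) no-port MEM/MEM
  cy2 -> i3 (ld.MEM) no-port MEM/MEM
  cy3 -> i4 (ld.MEM) RAW+WAW r2
  cy4 -> i5,i6 (sll.ALU beq.BR) 2-wide
  cy5 -> i7,i8 (or.ALU blt.BR) 2-wide
  cy6 -> i9 (and.ALU) RAW r1
  cy7 -> i10,i11 (or.ALU st.MEM) 2-wide

CYCLES = 8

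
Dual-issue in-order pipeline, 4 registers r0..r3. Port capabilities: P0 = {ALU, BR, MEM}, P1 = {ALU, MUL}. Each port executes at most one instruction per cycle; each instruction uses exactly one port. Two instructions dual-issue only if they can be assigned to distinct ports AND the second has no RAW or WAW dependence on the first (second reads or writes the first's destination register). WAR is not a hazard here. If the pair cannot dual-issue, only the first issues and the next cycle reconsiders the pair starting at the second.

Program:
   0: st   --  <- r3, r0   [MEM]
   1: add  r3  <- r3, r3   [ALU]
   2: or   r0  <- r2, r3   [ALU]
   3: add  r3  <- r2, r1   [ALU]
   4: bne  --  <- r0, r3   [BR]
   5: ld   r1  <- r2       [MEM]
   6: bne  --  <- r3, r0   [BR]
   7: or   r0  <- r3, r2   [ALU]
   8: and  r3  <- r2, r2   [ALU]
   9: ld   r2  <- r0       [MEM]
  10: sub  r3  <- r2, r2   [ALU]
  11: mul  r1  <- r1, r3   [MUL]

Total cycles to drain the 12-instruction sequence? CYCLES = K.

CYCLES = 8

c0: i0+i1 st.MEM add.ALU  pair
c1: i2+i3 or.ALU add.ALU  pair
c2: i4 bne.BR  no-port BR/MEM
c3: i5 ld.MEM  no-port MEM/BR
c4: i6+i7 bne.BR or.ALU  pair
c5: i8+i9 and.ALU ld.MEM  pair
c6: i10 sub.ALU  RAW r3
c7: i11 mul.MUL  tail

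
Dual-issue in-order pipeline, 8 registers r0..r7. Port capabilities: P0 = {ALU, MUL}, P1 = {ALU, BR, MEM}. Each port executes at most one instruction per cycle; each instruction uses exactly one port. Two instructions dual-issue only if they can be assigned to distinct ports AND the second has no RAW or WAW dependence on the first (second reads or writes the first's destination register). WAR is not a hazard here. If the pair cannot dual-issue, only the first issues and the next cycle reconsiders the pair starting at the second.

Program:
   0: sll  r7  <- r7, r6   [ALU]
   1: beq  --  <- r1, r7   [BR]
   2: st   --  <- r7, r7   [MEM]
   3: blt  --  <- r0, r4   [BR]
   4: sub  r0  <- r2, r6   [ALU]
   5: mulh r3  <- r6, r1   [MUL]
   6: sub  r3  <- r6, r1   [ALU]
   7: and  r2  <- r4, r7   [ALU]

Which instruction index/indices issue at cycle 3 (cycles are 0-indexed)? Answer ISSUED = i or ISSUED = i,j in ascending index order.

ISSUED = 3,4

[0] i0  sll  -- RAW r7
[1] i1  beq  -- no-port BR/MEM
[2] i2  st  -- no-port MEM/BR
[3] i3&i4  blt/sub  -- 2-wide
[4] i5  mulh  -- WAW r3
[5] i6&i7  sub/and  -- 2-wide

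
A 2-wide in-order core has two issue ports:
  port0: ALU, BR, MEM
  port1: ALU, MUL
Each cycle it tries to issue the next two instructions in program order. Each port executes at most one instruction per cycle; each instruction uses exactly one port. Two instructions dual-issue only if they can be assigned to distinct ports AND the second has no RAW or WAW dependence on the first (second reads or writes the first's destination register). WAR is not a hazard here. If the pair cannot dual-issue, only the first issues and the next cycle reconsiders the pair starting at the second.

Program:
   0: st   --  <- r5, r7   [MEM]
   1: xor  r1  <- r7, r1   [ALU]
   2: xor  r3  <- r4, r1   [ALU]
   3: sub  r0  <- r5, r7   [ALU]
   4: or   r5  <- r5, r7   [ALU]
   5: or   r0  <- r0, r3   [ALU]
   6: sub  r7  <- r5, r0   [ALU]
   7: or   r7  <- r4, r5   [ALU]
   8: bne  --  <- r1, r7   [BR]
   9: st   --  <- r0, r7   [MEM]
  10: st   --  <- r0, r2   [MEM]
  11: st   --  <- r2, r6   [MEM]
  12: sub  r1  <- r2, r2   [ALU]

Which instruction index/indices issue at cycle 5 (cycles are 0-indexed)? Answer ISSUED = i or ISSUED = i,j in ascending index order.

ISSUED = 8

c0: i0&i1 st.MEM+xor.ALU  2-wide
c1: i2&i3 xor.ALU+sub.ALU  2-wide
c2: i4&i5 or.ALU+or.ALU  2-wide
c3: i6 sub.ALU  WAW r7
c4: i7 or.ALU  RAW r7
c5: i8 bne.BR  no-port BR/MEM
c6: i9 st.MEM  no-port MEM/MEM
c7: i10 st.MEM  no-port MEM/MEM
c8: i11&i12 st.MEM+sub.ALU  2-wide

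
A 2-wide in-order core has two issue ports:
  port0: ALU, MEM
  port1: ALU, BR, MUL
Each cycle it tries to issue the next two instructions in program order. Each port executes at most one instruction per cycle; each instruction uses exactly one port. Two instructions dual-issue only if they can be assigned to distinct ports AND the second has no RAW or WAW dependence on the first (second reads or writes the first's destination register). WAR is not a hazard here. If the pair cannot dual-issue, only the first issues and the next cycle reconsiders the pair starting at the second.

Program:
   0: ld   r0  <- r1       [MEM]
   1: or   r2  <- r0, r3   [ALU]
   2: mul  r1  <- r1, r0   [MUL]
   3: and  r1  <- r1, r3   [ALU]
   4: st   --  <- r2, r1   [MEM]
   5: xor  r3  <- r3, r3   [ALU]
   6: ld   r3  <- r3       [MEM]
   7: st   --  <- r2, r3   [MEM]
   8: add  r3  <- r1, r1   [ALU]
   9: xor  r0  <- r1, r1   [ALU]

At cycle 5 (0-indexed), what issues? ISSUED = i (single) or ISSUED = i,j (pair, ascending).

ISSUED = 7,8

t=0 i0:ld ; RAW r0
t=1 i1&i2:or;mul ; 2-wide
t=2 i3:and ; RAW r1
t=3 i4&i5:st;xor ; 2-wide
t=4 i6:ld ; no-port MEM/MEM
t=5 i7&i8:st;add ; 2-wide
t=6 i9:xor ; tail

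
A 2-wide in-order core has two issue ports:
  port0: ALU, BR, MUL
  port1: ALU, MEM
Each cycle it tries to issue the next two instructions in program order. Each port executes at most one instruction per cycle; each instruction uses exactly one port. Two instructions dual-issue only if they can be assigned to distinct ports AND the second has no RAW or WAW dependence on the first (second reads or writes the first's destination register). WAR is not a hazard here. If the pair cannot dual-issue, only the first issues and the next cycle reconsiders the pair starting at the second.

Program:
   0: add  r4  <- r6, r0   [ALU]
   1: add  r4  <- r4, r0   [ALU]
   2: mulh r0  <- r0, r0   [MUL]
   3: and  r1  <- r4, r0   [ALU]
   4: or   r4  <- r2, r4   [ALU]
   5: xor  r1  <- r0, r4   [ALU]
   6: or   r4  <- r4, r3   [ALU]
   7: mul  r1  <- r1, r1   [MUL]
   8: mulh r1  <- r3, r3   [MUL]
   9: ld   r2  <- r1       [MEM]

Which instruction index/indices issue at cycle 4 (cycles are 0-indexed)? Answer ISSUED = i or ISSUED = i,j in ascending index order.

ISSUED = 7

  cy0 -> i0 (add) RAW+WAW r4
  cy1 -> i1,i2 (add/mulh) dual
  cy2 -> i3,i4 (and/or) dual
  cy3 -> i5,i6 (xor/or) dual
  cy4 -> i7 (mul) no-port MUL/MUL
  cy5 -> i8 (mulh) RAW r1
  cy6 -> i9 (ld) tail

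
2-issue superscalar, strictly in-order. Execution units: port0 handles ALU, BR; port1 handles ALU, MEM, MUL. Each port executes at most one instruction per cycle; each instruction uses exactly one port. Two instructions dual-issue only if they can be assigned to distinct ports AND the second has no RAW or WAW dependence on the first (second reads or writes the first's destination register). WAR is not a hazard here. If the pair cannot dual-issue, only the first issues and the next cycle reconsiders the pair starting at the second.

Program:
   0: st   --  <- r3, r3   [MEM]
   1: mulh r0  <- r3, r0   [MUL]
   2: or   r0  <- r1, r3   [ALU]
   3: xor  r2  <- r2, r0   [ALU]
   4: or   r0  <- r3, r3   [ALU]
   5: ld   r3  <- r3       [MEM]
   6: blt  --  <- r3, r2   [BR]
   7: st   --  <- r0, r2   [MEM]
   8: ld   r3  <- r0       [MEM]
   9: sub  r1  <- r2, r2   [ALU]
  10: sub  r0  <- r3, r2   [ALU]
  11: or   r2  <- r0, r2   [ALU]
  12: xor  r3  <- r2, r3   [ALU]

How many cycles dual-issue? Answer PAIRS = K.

t=0 i0:st.MEM ; no-port MEM/MUL
t=1 i1:mulh.MUL ; WAW r0
t=2 i2:or.ALU ; RAW r0
t=3 i3+i4:xor.ALU or.ALU ; dual
t=4 i5:ld.MEM ; RAW r3
t=5 i6+i7:blt.BR st.MEM ; dual
t=6 i8+i9:ld.MEM sub.ALU ; dual
t=7 i10:sub.ALU ; RAW r0
t=8 i11:or.ALU ; RAW r2
t=9 i12:xor.ALU ; tail

PAIRS = 3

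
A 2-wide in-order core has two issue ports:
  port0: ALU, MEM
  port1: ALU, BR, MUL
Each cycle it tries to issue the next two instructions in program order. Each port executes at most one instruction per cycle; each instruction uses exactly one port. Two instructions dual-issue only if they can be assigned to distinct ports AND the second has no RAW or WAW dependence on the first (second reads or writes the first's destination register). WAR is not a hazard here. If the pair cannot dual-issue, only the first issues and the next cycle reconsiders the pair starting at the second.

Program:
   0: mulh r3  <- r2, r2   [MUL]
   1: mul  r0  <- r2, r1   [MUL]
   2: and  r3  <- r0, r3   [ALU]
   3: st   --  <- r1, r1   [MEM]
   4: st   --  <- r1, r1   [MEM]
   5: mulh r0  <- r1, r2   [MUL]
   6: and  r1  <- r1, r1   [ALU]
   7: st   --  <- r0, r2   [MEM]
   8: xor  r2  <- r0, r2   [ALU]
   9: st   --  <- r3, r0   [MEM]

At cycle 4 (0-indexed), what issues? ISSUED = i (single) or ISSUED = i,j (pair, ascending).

#0 head=0: mulh i0 no-port MUL/MUL
#1 head=1: mul i1 RAW r0
#2 head=2: and/st i2/i3 dual
#3 head=4: st/mulh i4/i5 dual
#4 head=6: and/st i6/i7 dual
#5 head=8: xor/st i8/i9 dual

ISSUED = 6,7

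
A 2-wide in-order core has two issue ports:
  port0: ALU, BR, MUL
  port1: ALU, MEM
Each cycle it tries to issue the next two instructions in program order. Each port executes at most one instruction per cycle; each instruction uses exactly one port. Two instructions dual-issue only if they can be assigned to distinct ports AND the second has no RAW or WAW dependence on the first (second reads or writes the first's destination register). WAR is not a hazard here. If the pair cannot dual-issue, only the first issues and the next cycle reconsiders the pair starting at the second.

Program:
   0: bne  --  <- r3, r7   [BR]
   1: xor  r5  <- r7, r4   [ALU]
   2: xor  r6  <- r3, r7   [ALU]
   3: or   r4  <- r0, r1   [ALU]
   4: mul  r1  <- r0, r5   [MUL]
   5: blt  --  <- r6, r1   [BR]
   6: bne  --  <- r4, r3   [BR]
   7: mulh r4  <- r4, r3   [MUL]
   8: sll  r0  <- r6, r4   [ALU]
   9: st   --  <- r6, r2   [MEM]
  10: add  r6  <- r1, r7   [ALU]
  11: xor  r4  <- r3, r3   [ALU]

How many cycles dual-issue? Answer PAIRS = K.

PAIRS = 4

c0: i0&i1 bne.BR+xor.ALU  2-wide
c1: i2&i3 xor.ALU+or.ALU  2-wide
c2: i4 mul.MUL  no-port MUL/BR
c3: i5 blt.BR  no-port BR/BR
c4: i6 bne.BR  no-port BR/MUL
c5: i7 mulh.MUL  RAW r4
c6: i8&i9 sll.ALU+st.MEM  2-wide
c7: i10&i11 add.ALU+xor.ALU  2-wide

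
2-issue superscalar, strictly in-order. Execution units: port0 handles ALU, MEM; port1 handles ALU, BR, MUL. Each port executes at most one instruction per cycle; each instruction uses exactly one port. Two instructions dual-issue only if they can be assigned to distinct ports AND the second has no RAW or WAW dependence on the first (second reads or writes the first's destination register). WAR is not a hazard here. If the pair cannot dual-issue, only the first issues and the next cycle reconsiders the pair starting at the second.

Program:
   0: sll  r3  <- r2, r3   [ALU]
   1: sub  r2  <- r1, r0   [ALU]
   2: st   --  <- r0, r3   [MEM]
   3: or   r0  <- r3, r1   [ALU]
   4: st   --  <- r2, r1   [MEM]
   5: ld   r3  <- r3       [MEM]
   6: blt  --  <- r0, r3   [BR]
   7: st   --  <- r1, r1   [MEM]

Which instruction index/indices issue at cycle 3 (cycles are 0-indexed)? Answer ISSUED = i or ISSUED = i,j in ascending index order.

  cy0 -> i0/i1 (sll+sub) 2-wide
  cy1 -> i2/i3 (st+or) 2-wide
  cy2 -> i4 (st) no-port MEM/MEM
  cy3 -> i5 (ld) RAW r3
  cy4 -> i6/i7 (blt+st) 2-wide

ISSUED = 5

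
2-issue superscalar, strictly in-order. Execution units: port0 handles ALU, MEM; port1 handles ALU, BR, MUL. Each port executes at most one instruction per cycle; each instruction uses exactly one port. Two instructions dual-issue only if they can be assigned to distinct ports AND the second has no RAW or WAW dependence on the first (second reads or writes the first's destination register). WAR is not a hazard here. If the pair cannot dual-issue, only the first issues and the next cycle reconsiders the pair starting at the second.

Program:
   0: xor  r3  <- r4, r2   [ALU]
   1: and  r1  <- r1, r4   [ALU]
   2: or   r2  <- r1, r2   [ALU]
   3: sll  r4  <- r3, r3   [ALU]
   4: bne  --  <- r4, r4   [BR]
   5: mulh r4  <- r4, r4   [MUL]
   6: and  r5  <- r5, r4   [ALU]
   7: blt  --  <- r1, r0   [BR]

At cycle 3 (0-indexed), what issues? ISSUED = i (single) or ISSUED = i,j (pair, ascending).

t=0 i0/i1:xor.ALU;and.ALU ; pair
t=1 i2/i3:or.ALU;sll.ALU ; pair
t=2 i4:bne.BR ; no-port BR/MUL
t=3 i5:mulh.MUL ; RAW r4
t=4 i6/i7:and.ALU;blt.BR ; pair

ISSUED = 5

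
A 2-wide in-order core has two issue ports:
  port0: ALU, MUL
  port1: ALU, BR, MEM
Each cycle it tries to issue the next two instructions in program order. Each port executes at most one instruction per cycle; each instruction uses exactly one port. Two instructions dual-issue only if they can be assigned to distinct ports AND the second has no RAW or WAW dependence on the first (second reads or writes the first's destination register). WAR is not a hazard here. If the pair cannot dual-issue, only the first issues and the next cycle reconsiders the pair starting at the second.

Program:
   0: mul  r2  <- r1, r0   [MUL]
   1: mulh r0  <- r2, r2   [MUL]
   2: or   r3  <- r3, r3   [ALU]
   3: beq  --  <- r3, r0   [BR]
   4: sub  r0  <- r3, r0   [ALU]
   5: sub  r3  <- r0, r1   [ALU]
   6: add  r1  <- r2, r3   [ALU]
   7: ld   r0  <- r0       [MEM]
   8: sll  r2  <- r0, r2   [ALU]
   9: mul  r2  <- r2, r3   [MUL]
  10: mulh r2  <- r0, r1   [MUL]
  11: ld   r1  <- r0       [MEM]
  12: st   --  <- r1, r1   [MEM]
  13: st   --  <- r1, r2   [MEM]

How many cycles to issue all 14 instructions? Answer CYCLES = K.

CYCLES = 10

[0] i0  mul  -- no-port MUL/MUL
[1] i1+i2  mulh;or  -- 2-wide
[2] i3+i4  beq;sub  -- 2-wide
[3] i5  sub  -- RAW r3
[4] i6+i7  add;ld  -- 2-wide
[5] i8  sll  -- RAW+WAW r2
[6] i9  mul  -- no-port MUL/MUL
[7] i10+i11  mulh;ld  -- 2-wide
[8] i12  st  -- no-port MEM/MEM
[9] i13  st  -- tail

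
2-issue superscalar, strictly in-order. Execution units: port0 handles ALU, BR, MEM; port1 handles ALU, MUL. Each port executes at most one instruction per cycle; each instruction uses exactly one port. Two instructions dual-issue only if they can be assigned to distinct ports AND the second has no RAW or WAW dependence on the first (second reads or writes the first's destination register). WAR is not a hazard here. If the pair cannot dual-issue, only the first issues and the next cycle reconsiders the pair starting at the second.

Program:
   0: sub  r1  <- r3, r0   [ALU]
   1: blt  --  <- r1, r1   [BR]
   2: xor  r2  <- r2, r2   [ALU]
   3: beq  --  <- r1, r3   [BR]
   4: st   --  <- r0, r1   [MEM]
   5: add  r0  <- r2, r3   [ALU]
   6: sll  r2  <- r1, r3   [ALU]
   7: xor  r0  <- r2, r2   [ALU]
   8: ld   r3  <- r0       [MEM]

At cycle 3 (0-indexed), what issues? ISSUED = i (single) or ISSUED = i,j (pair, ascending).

[0] i0  sub  -- RAW r1
[1] i1/i2  blt xor  -- dual
[2] i3  beq  -- no-port BR/MEM
[3] i4/i5  st add  -- dual
[4] i6  sll  -- RAW r2
[5] i7  xor  -- RAW r0
[6] i8  ld  -- tail

ISSUED = 4,5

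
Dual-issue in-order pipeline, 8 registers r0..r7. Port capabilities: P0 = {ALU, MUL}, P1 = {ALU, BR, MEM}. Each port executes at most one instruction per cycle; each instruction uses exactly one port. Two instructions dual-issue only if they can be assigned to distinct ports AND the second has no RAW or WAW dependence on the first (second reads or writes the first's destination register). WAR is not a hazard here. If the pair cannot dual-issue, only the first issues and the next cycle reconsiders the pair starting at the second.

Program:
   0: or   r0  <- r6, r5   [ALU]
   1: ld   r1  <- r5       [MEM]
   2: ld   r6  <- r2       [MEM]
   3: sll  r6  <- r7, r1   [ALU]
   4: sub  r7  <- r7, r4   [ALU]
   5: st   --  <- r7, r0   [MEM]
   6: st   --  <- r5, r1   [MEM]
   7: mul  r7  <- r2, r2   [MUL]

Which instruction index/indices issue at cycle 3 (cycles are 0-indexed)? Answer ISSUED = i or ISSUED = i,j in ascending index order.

  cy0 -> i0&i1 (or.ALU;ld.MEM) 2-wide
  cy1 -> i2 (ld.MEM) WAW r6
  cy2 -> i3&i4 (sll.ALU;sub.ALU) 2-wide
  cy3 -> i5 (st.MEM) no-port MEM/MEM
  cy4 -> i6&i7 (st.MEM;mul.MUL) 2-wide

ISSUED = 5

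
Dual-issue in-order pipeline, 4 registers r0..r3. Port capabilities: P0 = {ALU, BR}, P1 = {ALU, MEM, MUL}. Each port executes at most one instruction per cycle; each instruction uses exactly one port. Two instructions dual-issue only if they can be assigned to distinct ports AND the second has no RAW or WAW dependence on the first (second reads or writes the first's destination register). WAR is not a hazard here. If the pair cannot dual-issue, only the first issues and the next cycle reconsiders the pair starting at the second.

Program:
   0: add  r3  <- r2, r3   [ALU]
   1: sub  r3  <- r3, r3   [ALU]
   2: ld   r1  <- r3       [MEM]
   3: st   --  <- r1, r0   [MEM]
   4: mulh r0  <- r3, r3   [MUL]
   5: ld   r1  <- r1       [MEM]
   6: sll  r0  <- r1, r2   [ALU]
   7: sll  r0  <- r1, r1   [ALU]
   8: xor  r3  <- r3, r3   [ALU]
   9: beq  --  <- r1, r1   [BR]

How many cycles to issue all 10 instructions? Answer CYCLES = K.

  cy0 -> i0 (add.ALU) RAW+WAW r3
  cy1 -> i1 (sub.ALU) RAW r3
  cy2 -> i2 (ld.MEM) no-port MEM/MEM
  cy3 -> i3 (st.MEM) no-port MEM/MUL
  cy4 -> i4 (mulh.MUL) no-port MUL/MEM
  cy5 -> i5 (ld.MEM) RAW r1
  cy6 -> i6 (sll.ALU) WAW r0
  cy7 -> i7+i8 (sll.ALU;xor.ALU) dual
  cy8 -> i9 (beq.BR) tail

CYCLES = 9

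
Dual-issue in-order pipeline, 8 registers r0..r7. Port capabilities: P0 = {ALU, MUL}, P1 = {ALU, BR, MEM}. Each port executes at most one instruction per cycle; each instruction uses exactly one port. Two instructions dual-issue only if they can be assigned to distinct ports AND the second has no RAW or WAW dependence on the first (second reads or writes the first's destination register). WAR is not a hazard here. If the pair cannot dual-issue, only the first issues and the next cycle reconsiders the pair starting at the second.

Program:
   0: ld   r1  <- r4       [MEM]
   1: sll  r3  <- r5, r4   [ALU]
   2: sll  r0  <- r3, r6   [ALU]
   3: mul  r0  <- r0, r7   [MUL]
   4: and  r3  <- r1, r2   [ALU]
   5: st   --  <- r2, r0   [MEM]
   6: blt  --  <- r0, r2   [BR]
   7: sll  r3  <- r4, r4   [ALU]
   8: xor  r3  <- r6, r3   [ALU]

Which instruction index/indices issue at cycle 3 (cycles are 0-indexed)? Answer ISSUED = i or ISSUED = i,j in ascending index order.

  cy0 -> i0+i1 (ld/sll) pair
  cy1 -> i2 (sll) RAW+WAW r0
  cy2 -> i3+i4 (mul/and) pair
  cy3 -> i5 (st) no-port MEM/BR
  cy4 -> i6+i7 (blt/sll) pair
  cy5 -> i8 (xor) tail

ISSUED = 5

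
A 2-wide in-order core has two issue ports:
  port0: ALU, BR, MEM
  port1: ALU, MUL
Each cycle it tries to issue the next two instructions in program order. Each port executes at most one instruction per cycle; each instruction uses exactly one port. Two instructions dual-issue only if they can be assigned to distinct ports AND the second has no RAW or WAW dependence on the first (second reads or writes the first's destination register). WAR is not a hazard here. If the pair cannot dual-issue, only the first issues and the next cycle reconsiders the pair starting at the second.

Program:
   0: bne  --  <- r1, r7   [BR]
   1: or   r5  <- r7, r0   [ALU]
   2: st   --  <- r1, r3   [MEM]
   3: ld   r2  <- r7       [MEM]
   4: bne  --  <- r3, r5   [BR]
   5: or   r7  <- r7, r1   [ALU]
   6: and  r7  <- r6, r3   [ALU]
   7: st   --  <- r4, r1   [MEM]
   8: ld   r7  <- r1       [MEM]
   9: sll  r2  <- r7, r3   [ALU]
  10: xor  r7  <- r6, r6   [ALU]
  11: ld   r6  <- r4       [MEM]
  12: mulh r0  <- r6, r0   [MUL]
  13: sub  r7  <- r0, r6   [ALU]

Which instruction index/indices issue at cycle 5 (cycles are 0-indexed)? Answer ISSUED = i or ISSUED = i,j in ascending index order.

ISSUED = 8

[0] i0/i1  bne.BR+or.ALU  -- pair
[1] i2  st.MEM  -- no-port MEM/MEM
[2] i3  ld.MEM  -- no-port MEM/BR
[3] i4/i5  bne.BR+or.ALU  -- pair
[4] i6/i7  and.ALU+st.MEM  -- pair
[5] i8  ld.MEM  -- RAW r7
[6] i9/i10  sll.ALU+xor.ALU  -- pair
[7] i11  ld.MEM  -- RAW r6
[8] i12  mulh.MUL  -- RAW r0
[9] i13  sub.ALU  -- tail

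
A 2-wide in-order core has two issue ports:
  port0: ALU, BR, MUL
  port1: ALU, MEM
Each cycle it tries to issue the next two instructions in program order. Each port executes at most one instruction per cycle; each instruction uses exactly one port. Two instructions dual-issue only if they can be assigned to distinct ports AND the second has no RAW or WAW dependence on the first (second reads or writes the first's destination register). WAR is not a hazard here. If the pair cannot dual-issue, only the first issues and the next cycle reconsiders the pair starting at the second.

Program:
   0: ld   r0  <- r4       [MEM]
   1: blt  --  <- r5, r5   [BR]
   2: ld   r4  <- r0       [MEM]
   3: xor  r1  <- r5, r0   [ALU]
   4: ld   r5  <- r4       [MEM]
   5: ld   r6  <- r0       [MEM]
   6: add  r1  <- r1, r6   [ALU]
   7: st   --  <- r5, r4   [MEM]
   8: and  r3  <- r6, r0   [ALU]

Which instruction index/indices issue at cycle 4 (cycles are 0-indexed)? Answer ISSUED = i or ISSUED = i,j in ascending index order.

ISSUED = 6,7

[0] i0/i1  ld;blt  -- 2-wide
[1] i2/i3  ld;xor  -- 2-wide
[2] i4  ld  -- no-port MEM/MEM
[3] i5  ld  -- RAW r6
[4] i6/i7  add;st  -- 2-wide
[5] i8  and  -- tail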